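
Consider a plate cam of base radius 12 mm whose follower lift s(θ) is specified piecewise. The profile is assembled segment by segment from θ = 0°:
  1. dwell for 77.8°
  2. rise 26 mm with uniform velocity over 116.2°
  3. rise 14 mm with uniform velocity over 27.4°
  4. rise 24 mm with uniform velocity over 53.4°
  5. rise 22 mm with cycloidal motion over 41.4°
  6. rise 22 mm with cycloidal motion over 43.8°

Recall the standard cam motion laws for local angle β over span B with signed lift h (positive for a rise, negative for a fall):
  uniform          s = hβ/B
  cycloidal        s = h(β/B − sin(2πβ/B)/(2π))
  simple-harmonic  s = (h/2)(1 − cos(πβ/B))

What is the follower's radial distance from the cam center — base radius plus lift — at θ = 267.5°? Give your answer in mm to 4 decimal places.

seg 1 [0°–77.8°] dwell: s stays 0.0000
seg 2 [77.8°–194°] uniform, h=26: full span → s += 26 → s = 26.0000
seg 3 [194°–221.4°] uniform, h=14: full span → s += 14 → s = 40.0000
seg 4 [221.4°–274.8°] uniform, h=24: θ=267.5° here. β=46.1, B=53.4. 24·46.1/53.4 = 20.7191 → s = 60.7191
radial distance = base radius + s = 12 + 60.7191 = 72.7191

72.7191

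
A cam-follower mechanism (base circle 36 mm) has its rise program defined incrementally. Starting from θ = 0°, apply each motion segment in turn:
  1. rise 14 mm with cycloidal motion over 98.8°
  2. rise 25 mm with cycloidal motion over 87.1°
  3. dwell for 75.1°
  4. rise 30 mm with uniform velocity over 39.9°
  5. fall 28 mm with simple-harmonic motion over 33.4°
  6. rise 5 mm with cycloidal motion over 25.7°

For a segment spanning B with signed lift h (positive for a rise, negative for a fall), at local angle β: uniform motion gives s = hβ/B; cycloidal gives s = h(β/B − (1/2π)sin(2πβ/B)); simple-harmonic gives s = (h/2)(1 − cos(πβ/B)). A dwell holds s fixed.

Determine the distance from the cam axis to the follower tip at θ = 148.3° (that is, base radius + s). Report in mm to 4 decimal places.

seg 1 [0°–98.8°] cycloidal, h=14: full span → s += 14 → s = 14.0000
seg 2 [98.8°–185.9°] cycloidal, h=25: θ=148.3° here. β=49.5, B=87.1. 25·(0.5683 − sin(2π·0.5683)/(2π)) = 15.8637 → s = 29.8637
radial distance = base radius + s = 36 + 29.8637 = 65.8637

65.8637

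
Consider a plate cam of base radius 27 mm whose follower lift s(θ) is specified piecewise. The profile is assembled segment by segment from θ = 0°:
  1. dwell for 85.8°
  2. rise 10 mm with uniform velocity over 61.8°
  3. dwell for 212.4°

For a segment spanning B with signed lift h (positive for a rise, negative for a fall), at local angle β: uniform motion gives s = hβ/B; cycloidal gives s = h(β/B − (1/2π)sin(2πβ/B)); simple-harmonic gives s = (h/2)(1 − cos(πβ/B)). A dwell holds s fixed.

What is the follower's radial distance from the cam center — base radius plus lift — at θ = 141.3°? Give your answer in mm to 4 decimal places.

seg 1 [0°–85.8°] dwell: s stays 0.0000
seg 2 [85.8°–147.6°] uniform, h=10: θ=141.3° here. β=55.5, B=61.8. 10·55.5/61.8 = 8.9806 → s = 8.9806
radial distance = base radius + s = 27 + 8.9806 = 35.9806

35.9806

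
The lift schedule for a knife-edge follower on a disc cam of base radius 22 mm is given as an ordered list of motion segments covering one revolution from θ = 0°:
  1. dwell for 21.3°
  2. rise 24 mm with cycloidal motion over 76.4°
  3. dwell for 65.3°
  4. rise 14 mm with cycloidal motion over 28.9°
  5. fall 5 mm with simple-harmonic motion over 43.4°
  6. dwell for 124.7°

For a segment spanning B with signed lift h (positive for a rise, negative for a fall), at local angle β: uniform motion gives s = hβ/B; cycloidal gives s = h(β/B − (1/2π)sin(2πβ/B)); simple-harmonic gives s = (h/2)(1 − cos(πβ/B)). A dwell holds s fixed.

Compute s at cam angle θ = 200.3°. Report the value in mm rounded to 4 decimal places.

seg 1 [0°–21.3°] dwell: s stays 0.0000
seg 2 [21.3°–97.7°] cycloidal, h=24: full span → s += 24 → s = 24.0000
seg 3 [97.7°–163°] dwell: s stays 24.0000
seg 4 [163°–191.9°] cycloidal, h=14: full span → s += 14 → s = 38.0000
seg 5 [191.9°–235.3°] simple-harmonic, h=-5: θ=200.3° here. β=8.4, B=43.4. -5/2·(1 − cos(π·0.1935)) = -0.4481 → s = 37.5519

37.5519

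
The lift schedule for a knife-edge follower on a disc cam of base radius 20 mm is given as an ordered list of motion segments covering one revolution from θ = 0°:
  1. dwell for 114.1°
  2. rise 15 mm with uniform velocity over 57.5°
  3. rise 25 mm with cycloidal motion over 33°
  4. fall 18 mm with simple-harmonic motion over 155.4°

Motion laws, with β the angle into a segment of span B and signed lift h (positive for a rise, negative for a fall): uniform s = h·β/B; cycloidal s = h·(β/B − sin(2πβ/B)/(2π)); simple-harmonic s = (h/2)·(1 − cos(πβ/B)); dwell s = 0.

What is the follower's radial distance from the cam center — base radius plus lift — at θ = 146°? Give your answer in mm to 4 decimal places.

seg 1 [0°–114.1°] dwell: s stays 0.0000
seg 2 [114.1°–171.6°] uniform, h=15: θ=146° here. β=31.9, B=57.5. 15·31.9/57.5 = 8.3217 → s = 8.3217
radial distance = base radius + s = 20 + 8.3217 = 28.3217

28.3217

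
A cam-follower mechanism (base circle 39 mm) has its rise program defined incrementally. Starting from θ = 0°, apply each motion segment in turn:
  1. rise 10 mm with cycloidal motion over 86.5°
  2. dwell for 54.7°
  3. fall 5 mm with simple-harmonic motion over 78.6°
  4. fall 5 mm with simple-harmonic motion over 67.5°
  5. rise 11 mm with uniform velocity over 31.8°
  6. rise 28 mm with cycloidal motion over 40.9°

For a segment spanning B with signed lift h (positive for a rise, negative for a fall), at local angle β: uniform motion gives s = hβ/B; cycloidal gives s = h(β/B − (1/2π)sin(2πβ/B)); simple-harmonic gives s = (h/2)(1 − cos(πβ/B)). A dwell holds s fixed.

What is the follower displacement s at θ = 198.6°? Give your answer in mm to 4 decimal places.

seg 1 [0°–86.5°] cycloidal, h=10: full span → s += 10 → s = 10.0000
seg 2 [86.5°–141.2°] dwell: s stays 10.0000
seg 3 [141.2°–219.8°] simple-harmonic, h=-5: θ=198.6° here. β=57.4, B=78.6. -5/2·(1 − cos(π·0.7303)) = -4.1549 → s = 5.8451

5.8451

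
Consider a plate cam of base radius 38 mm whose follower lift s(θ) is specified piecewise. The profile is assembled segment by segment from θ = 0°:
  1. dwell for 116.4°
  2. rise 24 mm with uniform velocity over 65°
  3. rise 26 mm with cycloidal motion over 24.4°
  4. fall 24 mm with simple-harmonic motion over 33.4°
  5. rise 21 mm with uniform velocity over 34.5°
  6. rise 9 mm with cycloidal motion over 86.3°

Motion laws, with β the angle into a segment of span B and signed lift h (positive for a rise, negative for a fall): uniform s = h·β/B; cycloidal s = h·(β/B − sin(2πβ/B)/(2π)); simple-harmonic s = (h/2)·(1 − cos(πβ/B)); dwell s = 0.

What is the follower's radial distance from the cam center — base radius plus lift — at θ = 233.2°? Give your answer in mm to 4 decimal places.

seg 1 [0°–116.4°] dwell: s stays 0.0000
seg 2 [116.4°–181.4°] uniform, h=24: full span → s += 24 → s = 24.0000
seg 3 [181.4°–205.8°] cycloidal, h=26: full span → s += 26 → s = 50.0000
seg 4 [205.8°–239.2°] simple-harmonic, h=-24: θ=233.2° here. β=27.4, B=33.4. -24/2·(1 − cos(π·0.8204)) = -22.1392 → s = 27.8608
radial distance = base radius + s = 38 + 27.8608 = 65.8608

65.8608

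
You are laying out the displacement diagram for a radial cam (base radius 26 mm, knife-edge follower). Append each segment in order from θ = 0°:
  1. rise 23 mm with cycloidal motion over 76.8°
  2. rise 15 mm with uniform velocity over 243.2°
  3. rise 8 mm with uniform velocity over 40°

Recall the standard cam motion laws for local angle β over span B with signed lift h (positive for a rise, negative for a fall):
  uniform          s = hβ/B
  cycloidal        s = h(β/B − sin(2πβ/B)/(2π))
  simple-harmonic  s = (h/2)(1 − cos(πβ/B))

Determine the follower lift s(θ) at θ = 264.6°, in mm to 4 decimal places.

seg 1 [0°–76.8°] cycloidal, h=23: full span → s += 23 → s = 23.0000
seg 2 [76.8°–320°] uniform, h=15: θ=264.6° here. β=187.8, B=243.2. 15·187.8/243.2 = 11.5831 → s = 34.5831

34.5831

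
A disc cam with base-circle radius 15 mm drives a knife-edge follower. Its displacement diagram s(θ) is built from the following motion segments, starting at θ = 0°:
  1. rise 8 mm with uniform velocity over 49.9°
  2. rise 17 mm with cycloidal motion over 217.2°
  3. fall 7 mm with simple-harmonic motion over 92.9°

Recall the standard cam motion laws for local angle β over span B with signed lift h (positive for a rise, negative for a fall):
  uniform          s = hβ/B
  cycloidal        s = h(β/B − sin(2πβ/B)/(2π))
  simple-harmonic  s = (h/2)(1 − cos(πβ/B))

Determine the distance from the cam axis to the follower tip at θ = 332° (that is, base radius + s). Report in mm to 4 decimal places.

seg 1 [0°–49.9°] uniform, h=8: full span → s += 8 → s = 8.0000
seg 2 [49.9°–267.1°] cycloidal, h=17: full span → s += 17 → s = 25.0000
seg 3 [267.1°–360°] simple-harmonic, h=-7: θ=332° here. β=64.9, B=92.9. -7/2·(1 − cos(π·0.6986)) = -5.5448 → s = 19.4552
radial distance = base radius + s = 15 + 19.4552 = 34.4552

34.4552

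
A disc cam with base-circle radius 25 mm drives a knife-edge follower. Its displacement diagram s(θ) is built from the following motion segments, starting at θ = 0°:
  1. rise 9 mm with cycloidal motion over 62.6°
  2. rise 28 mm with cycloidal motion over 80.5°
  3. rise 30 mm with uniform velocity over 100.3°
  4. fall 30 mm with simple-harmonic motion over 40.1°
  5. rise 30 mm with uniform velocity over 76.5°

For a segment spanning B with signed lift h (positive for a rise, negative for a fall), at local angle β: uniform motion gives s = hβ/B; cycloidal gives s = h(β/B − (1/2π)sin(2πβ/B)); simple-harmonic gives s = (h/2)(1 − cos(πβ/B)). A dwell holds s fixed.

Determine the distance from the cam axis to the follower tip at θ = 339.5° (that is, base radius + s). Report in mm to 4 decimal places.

seg 1 [0°–62.6°] cycloidal, h=9: full span → s += 9 → s = 9.0000
seg 2 [62.6°–143.1°] cycloidal, h=28: full span → s += 28 → s = 37.0000
seg 3 [143.1°–243.4°] uniform, h=30: full span → s += 30 → s = 67.0000
seg 4 [243.4°–283.5°] simple-harmonic, h=-30: full span → s += -30 → s = 37.0000
seg 5 [283.5°–360°] uniform, h=30: θ=339.5° here. β=56, B=76.5. 30·56/76.5 = 21.9608 → s = 58.9608
radial distance = base radius + s = 25 + 58.9608 = 83.9608

83.9608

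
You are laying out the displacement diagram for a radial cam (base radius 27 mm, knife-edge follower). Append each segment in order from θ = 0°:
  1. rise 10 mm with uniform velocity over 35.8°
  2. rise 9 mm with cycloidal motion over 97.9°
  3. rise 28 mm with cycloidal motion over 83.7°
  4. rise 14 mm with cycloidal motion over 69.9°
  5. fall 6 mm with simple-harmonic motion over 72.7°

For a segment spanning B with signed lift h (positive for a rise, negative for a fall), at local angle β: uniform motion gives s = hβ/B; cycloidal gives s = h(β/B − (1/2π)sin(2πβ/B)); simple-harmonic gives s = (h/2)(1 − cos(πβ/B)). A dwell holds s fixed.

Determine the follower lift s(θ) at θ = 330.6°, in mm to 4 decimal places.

seg 1 [0°–35.8°] uniform, h=10: full span → s += 10 → s = 10.0000
seg 2 [35.8°–133.7°] cycloidal, h=9: full span → s += 9 → s = 19.0000
seg 3 [133.7°–217.4°] cycloidal, h=28: full span → s += 28 → s = 47.0000
seg 4 [217.4°–287.3°] cycloidal, h=14: full span → s += 14 → s = 61.0000
seg 5 [287.3°–360°] simple-harmonic, h=-6: θ=330.6° here. β=43.3, B=72.7. -6/2·(1 − cos(π·0.5956)) = -3.8875 → s = 57.1125

57.1125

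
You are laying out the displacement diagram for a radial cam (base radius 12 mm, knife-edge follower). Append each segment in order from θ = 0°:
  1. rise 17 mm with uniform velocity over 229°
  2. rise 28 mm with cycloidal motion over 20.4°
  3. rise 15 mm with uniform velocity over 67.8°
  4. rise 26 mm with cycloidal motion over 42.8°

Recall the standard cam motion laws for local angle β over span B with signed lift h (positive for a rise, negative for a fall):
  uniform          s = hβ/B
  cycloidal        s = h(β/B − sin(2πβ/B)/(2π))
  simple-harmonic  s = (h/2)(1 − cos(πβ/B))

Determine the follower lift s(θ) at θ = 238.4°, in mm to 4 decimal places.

seg 1 [0°–229°] uniform, h=17: full span → s += 17 → s = 17.0000
seg 2 [229°–249.4°] cycloidal, h=28: θ=238.4° here. β=9.4, B=20.4. 28·(0.4608 − sin(2π·0.4608)/(2π)) = 11.8150 → s = 28.8150

28.8150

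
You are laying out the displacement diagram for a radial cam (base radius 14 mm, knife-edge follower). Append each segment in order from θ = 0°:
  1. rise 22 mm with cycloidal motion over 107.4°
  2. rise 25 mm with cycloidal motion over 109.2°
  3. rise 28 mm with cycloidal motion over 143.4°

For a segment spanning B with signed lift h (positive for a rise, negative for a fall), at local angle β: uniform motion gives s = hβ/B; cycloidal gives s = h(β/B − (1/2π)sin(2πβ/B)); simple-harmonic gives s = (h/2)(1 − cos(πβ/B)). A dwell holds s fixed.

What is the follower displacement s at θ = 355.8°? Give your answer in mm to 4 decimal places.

seg 1 [0°–107.4°] cycloidal, h=22: full span → s += 22 → s = 22.0000
seg 2 [107.4°–216.6°] cycloidal, h=25: full span → s += 25 → s = 47.0000
seg 3 [216.6°–360°] cycloidal, h=28: θ=355.8° here. β=139.2, B=143.4. 28·(0.9707 − sin(2π·0.9707)/(2π)) = 27.9954 → s = 74.9954

74.9954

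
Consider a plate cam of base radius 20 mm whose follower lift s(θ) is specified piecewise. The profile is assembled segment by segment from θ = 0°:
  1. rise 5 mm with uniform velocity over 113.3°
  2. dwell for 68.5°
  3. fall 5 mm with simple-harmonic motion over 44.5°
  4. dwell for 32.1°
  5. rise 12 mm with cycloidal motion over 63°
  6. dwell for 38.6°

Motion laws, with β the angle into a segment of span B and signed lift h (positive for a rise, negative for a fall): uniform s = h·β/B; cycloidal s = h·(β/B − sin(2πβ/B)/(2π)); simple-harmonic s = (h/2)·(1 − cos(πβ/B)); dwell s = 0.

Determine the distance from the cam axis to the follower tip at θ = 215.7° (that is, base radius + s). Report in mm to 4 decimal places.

seg 1 [0°–113.3°] uniform, h=5: full span → s += 5 → s = 5.0000
seg 2 [113.3°–181.8°] dwell: s stays 5.0000
seg 3 [181.8°–226.3°] simple-harmonic, h=-5: θ=215.7° here. β=33.9, B=44.5. -5/2·(1 − cos(π·0.7618)) = -4.3321 → s = 0.6679
radial distance = base radius + s = 20 + 0.6679 = 20.6679

20.6679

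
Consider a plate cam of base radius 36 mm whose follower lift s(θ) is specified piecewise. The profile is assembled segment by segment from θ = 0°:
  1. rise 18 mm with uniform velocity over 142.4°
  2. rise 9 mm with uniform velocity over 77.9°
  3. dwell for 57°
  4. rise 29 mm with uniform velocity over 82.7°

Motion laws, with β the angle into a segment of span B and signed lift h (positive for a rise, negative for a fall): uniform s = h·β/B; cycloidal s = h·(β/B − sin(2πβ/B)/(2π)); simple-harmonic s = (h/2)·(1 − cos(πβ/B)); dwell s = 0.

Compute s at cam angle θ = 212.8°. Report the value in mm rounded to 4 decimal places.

seg 1 [0°–142.4°] uniform, h=18: full span → s += 18 → s = 18.0000
seg 2 [142.4°–220.3°] uniform, h=9: θ=212.8° here. β=70.4, B=77.9. 9·70.4/77.9 = 8.1335 → s = 26.1335

26.1335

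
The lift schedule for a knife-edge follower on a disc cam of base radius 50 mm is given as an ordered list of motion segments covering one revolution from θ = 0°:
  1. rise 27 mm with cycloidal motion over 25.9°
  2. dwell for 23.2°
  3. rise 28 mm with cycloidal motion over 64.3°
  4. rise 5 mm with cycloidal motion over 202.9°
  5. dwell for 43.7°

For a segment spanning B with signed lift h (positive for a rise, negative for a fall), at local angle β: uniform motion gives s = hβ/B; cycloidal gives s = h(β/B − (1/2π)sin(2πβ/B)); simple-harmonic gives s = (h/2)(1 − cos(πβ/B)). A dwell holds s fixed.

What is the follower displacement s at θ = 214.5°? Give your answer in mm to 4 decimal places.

seg 1 [0°–25.9°] cycloidal, h=27: full span → s += 27 → s = 27.0000
seg 2 [25.9°–49.1°] dwell: s stays 27.0000
seg 3 [49.1°–113.4°] cycloidal, h=28: full span → s += 28 → s = 55.0000
seg 4 [113.4°–316.3°] cycloidal, h=5: θ=214.5° here. β=101.1, B=202.9. 5·(0.4983 − sin(2π·0.4983)/(2π)) = 2.4828 → s = 57.4828

57.4828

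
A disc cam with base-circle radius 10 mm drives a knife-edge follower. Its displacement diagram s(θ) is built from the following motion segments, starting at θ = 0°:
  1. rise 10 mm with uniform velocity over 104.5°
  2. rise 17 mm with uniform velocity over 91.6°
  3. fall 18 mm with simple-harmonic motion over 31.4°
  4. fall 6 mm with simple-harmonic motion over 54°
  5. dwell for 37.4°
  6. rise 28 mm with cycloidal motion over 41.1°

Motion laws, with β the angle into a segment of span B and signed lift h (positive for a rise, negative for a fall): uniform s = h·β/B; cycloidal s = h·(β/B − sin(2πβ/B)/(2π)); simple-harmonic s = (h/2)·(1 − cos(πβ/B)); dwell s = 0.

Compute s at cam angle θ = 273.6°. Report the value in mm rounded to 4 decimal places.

seg 1 [0°–104.5°] uniform, h=10: full span → s += 10 → s = 10.0000
seg 2 [104.5°–196.1°] uniform, h=17: full span → s += 17 → s = 27.0000
seg 3 [196.1°–227.5°] simple-harmonic, h=-18: full span → s += -18 → s = 9.0000
seg 4 [227.5°–281.5°] simple-harmonic, h=-6: θ=273.6° here. β=46.1, B=54. -6/2·(1 − cos(π·0.8537)) = -5.6887 → s = 3.3113

3.3113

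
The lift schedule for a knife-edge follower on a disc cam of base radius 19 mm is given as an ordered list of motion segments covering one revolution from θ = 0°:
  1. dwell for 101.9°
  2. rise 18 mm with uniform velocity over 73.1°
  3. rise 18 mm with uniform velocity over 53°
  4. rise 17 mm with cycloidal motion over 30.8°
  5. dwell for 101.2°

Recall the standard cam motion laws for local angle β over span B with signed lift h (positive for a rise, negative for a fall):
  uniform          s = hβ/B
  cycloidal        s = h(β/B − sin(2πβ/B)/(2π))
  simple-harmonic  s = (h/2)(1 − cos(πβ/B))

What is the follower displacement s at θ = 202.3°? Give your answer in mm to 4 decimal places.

seg 1 [0°–101.9°] dwell: s stays 0.0000
seg 2 [101.9°–175°] uniform, h=18: full span → s += 18 → s = 18.0000
seg 3 [175°–228°] uniform, h=18: θ=202.3° here. β=27.3, B=53. 18·27.3/53 = 9.2717 → s = 27.2717

27.2717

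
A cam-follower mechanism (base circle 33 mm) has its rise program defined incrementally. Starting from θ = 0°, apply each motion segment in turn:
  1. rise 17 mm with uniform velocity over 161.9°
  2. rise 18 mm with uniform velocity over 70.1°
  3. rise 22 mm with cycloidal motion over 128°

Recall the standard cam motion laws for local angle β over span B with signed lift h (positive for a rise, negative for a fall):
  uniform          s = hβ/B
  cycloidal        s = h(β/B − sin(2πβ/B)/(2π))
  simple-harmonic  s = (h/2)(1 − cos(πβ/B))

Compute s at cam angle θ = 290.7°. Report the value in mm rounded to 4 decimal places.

seg 1 [0°–161.9°] uniform, h=17: full span → s += 17 → s = 17.0000
seg 2 [161.9°–232°] uniform, h=18: full span → s += 18 → s = 35.0000
seg 3 [232°–360°] cycloidal, h=22: θ=290.7° here. β=58.7, B=128. 22·(0.4586 − sin(2π·0.4586)/(2π)) = 9.1884 → s = 44.1884

44.1884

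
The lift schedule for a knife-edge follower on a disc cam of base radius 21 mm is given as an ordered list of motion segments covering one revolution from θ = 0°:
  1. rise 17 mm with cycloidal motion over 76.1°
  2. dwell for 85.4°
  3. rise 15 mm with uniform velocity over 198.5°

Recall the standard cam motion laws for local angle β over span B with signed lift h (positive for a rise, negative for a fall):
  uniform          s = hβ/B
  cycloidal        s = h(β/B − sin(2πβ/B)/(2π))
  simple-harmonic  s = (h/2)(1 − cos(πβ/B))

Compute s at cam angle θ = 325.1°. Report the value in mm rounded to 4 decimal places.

seg 1 [0°–76.1°] cycloidal, h=17: full span → s += 17 → s = 17.0000
seg 2 [76.1°–161.5°] dwell: s stays 17.0000
seg 3 [161.5°–360°] uniform, h=15: θ=325.1° here. β=163.6, B=198.5. 15·163.6/198.5 = 12.3627 → s = 29.3627

29.3627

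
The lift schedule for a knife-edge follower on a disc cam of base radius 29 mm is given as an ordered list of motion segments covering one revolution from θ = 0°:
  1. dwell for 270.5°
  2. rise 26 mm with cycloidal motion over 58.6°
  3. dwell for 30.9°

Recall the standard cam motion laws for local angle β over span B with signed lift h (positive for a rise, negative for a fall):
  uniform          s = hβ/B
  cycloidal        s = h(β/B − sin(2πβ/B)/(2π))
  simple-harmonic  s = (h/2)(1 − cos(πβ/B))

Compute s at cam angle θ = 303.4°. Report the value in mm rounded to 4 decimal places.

seg 1 [0°–270.5°] dwell: s stays 0.0000
seg 2 [270.5°–329.1°] cycloidal, h=26: θ=303.4° here. β=32.9, B=58.6. 26·(0.5614 − sin(2π·0.5614)/(2π)) = 16.1552 → s = 16.1552

16.1552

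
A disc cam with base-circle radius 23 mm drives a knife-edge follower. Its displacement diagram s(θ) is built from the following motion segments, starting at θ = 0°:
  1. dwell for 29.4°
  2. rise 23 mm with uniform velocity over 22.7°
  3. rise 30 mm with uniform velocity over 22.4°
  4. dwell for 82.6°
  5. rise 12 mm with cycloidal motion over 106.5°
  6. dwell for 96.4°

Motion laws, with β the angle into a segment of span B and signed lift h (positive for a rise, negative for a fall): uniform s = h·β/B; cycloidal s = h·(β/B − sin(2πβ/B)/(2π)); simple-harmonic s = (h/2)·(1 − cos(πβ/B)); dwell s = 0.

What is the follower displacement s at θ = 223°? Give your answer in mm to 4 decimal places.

seg 1 [0°–29.4°] dwell: s stays 0.0000
seg 2 [29.4°–52.1°] uniform, h=23: full span → s += 23 → s = 23.0000
seg 3 [52.1°–74.5°] uniform, h=30: full span → s += 30 → s = 53.0000
seg 4 [74.5°–157.1°] dwell: s stays 53.0000
seg 5 [157.1°–263.6°] cycloidal, h=12: θ=223° here. β=65.9, B=106.5. 12·(0.6188 − sin(2π·0.6188)/(2π)) = 8.7220 → s = 61.7220

61.7220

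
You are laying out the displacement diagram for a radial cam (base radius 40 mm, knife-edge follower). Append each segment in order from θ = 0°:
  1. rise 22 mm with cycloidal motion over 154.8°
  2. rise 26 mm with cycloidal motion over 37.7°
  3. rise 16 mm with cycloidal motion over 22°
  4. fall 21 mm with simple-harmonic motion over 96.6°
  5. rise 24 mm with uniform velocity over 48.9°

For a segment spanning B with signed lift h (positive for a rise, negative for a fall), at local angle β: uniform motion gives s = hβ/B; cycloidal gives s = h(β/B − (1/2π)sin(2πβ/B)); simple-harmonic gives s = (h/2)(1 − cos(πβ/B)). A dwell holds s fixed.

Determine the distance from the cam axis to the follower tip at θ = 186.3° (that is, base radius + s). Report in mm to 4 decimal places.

seg 1 [0°–154.8°] cycloidal, h=22: full span → s += 22 → s = 22.0000
seg 2 [154.8°–192.5°] cycloidal, h=26: θ=186.3° here. β=31.5, B=37.7. 26·(0.8355 − sin(2π·0.8355)/(2π)) = 25.2787 → s = 47.2787
radial distance = base radius + s = 40 + 47.2787 = 87.2787

87.2787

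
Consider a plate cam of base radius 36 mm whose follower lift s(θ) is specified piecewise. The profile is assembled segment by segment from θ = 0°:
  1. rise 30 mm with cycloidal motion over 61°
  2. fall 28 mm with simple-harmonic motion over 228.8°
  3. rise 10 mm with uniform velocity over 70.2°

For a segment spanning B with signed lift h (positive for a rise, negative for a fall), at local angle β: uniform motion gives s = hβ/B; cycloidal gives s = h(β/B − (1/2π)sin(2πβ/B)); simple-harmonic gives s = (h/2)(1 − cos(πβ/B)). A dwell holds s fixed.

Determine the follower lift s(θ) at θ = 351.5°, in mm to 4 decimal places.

seg 1 [0°–61°] cycloidal, h=30: full span → s += 30 → s = 30.0000
seg 2 [61°–289.8°] simple-harmonic, h=-28: full span → s += -28 → s = 2.0000
seg 3 [289.8°–360°] uniform, h=10: θ=351.5° here. β=61.7, B=70.2. 10·61.7/70.2 = 8.7892 → s = 10.7892

10.7892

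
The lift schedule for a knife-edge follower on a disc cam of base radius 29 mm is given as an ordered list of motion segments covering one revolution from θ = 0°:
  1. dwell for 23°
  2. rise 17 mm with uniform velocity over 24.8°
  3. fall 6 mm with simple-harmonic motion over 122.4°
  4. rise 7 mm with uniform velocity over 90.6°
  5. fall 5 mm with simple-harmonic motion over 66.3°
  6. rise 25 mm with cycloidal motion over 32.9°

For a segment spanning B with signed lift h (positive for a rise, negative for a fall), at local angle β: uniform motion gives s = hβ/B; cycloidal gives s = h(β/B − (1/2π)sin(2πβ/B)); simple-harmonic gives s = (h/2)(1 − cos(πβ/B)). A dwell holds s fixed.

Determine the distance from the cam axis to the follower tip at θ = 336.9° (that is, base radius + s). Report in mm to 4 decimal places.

seg 1 [0°–23°] dwell: s stays 0.0000
seg 2 [23°–47.8°] uniform, h=17: full span → s += 17 → s = 17.0000
seg 3 [47.8°–170.2°] simple-harmonic, h=-6: full span → s += -6 → s = 11.0000
seg 4 [170.2°–260.8°] uniform, h=7: full span → s += 7 → s = 18.0000
seg 5 [260.8°–327.1°] simple-harmonic, h=-5: full span → s += -5 → s = 13.0000
seg 6 [327.1°–360°] cycloidal, h=25: θ=336.9° here. β=9.8, B=32.9. 25·(0.2979 − sin(2π·0.2979)/(2π)) = 3.6466 → s = 16.6466
radial distance = base radius + s = 29 + 16.6466 = 45.6466

45.6466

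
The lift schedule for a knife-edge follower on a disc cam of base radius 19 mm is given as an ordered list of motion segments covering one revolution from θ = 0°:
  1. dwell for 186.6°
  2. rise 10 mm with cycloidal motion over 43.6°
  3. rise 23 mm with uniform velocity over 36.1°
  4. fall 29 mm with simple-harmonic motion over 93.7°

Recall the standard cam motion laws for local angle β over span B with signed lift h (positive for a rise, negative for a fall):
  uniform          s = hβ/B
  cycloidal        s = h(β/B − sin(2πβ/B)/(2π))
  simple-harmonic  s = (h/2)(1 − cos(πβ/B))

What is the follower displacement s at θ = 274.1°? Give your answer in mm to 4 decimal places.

seg 1 [0°–186.6°] dwell: s stays 0.0000
seg 2 [186.6°–230.2°] cycloidal, h=10: full span → s += 10 → s = 10.0000
seg 3 [230.2°–266.3°] uniform, h=23: full span → s += 23 → s = 33.0000
seg 4 [266.3°–360°] simple-harmonic, h=-29: θ=274.1° here. β=7.8, B=93.7. -29/2·(1 − cos(π·0.0832)) = -0.4930 → s = 32.5070

32.5070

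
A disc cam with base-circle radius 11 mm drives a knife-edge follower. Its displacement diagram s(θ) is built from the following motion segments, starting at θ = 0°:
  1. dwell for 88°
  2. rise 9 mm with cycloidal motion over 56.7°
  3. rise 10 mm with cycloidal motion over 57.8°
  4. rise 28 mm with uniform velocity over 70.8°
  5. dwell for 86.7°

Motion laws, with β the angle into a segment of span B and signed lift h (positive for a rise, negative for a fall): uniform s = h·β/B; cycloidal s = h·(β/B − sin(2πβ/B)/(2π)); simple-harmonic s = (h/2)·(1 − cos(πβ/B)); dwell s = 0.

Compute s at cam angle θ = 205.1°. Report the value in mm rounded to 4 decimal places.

seg 1 [0°–88°] dwell: s stays 0.0000
seg 2 [88°–144.7°] cycloidal, h=9: full span → s += 9 → s = 9.0000
seg 3 [144.7°–202.5°] cycloidal, h=10: full span → s += 10 → s = 19.0000
seg 4 [202.5°–273.3°] uniform, h=28: θ=205.1° here. β=2.6, B=70.8. 28·2.6/70.8 = 1.0282 → s = 20.0282

20.0282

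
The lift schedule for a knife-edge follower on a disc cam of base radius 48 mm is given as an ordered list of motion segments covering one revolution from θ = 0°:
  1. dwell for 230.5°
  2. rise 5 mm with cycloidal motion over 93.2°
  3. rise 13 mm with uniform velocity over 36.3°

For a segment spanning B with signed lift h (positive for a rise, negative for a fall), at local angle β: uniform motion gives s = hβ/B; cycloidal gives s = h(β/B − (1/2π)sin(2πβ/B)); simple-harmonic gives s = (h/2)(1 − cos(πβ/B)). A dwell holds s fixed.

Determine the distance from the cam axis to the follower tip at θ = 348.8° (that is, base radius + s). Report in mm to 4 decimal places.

seg 1 [0°–230.5°] dwell: s stays 0.0000
seg 2 [230.5°–323.7°] cycloidal, h=5: full span → s += 5 → s = 5.0000
seg 3 [323.7°–360°] uniform, h=13: θ=348.8° here. β=25.1, B=36.3. 13·25.1/36.3 = 8.9890 → s = 13.9890
radial distance = base radius + s = 48 + 13.9890 = 61.9890

61.9890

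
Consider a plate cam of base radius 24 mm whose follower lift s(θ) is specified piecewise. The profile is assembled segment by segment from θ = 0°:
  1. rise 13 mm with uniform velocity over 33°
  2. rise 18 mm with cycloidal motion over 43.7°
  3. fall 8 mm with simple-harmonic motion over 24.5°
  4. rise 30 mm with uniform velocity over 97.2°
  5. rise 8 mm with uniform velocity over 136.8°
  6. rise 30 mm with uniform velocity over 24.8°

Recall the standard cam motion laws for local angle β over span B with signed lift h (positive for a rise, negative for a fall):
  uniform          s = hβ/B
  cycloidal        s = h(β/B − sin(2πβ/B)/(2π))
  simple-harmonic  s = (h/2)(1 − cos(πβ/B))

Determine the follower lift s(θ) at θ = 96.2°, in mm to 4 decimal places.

seg 1 [0°–33°] uniform, h=13: full span → s += 13 → s = 13.0000
seg 2 [33°–76.7°] cycloidal, h=18: full span → s += 18 → s = 31.0000
seg 3 [76.7°–101.2°] simple-harmonic, h=-8: θ=96.2° here. β=19.5, B=24.5. -8/2·(1 − cos(π·0.7959)) = -7.2057 → s = 23.7943

23.7943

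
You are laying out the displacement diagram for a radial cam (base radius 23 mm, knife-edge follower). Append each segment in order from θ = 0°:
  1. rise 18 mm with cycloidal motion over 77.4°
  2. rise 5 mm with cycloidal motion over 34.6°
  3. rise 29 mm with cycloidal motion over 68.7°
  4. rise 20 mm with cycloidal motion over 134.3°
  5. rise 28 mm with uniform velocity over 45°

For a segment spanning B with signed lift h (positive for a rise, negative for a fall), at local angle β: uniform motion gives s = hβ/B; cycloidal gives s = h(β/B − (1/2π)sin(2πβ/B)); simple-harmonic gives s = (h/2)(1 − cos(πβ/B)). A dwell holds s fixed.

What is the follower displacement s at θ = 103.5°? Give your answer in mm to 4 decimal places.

seg 1 [0°–77.4°] cycloidal, h=18: full span → s += 18 → s = 18.0000
seg 2 [77.4°–112°] cycloidal, h=5: θ=103.5° here. β=26.1, B=34.6. 5·(0.7543 − sin(2π·0.7543)/(2π)) = 4.5672 → s = 22.5672

22.5672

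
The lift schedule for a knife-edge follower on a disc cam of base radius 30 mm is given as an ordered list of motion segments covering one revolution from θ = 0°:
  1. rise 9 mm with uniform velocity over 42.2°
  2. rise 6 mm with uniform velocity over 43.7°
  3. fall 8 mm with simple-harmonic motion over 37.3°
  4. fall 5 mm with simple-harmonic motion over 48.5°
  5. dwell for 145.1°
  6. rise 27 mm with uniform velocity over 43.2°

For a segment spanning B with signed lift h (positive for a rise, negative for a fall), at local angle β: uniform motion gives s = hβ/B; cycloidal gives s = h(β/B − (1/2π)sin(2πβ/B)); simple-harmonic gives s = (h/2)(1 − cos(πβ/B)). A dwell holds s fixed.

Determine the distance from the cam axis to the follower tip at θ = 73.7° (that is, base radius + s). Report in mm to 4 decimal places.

seg 1 [0°–42.2°] uniform, h=9: full span → s += 9 → s = 9.0000
seg 2 [42.2°–85.9°] uniform, h=6: θ=73.7° here. β=31.5, B=43.7. 6·31.5/43.7 = 4.3249 → s = 13.3249
radial distance = base radius + s = 30 + 13.3249 = 43.3249

43.3249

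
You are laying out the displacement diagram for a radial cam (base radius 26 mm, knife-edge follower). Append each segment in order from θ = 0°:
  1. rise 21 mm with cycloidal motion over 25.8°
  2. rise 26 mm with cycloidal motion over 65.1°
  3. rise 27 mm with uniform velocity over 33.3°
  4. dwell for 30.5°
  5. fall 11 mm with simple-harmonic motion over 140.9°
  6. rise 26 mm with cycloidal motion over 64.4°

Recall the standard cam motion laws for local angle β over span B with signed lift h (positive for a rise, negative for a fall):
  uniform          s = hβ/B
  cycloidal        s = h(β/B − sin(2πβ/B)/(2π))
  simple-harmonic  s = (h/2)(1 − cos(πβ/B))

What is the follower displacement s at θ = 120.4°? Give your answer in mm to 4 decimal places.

seg 1 [0°–25.8°] cycloidal, h=21: full span → s += 21 → s = 21.0000
seg 2 [25.8°–90.9°] cycloidal, h=26: full span → s += 26 → s = 47.0000
seg 3 [90.9°–124.2°] uniform, h=27: θ=120.4° here. β=29.5, B=33.3. 27·29.5/33.3 = 23.9189 → s = 70.9189

70.9189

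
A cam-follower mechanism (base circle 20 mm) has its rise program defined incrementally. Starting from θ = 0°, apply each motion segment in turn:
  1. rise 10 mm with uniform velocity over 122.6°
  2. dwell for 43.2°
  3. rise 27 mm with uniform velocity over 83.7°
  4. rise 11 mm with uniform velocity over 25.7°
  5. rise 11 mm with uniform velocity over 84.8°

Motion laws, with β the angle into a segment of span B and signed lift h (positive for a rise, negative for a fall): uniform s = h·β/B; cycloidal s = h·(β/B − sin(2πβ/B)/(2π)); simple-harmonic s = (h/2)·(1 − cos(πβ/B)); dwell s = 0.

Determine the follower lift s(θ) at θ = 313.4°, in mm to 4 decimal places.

seg 1 [0°–122.6°] uniform, h=10: full span → s += 10 → s = 10.0000
seg 2 [122.6°–165.8°] dwell: s stays 10.0000
seg 3 [165.8°–249.5°] uniform, h=27: full span → s += 27 → s = 37.0000
seg 4 [249.5°–275.2°] uniform, h=11: full span → s += 11 → s = 48.0000
seg 5 [275.2°–360°] uniform, h=11: θ=313.4° here. β=38.2, B=84.8. 11·38.2/84.8 = 4.9552 → s = 52.9552

52.9552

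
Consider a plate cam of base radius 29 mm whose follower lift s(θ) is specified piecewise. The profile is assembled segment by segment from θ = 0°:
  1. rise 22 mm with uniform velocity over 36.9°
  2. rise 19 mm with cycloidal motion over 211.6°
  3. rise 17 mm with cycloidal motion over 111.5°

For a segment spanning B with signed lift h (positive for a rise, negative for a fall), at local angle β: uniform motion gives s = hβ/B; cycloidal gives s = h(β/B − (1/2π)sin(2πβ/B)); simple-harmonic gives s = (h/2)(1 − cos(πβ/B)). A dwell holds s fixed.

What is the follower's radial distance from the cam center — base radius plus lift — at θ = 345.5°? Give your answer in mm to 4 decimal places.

seg 1 [0°–36.9°] uniform, h=22: full span → s += 22 → s = 22.0000
seg 2 [36.9°–248.5°] cycloidal, h=19: full span → s += 19 → s = 41.0000
seg 3 [248.5°–360°] cycloidal, h=17: θ=345.5° here. β=97, B=111.5. 17·(0.8700 − sin(2π·0.8700)/(2π)) = 16.7621 → s = 57.7621
radial distance = base radius + s = 29 + 57.7621 = 86.7621

86.7621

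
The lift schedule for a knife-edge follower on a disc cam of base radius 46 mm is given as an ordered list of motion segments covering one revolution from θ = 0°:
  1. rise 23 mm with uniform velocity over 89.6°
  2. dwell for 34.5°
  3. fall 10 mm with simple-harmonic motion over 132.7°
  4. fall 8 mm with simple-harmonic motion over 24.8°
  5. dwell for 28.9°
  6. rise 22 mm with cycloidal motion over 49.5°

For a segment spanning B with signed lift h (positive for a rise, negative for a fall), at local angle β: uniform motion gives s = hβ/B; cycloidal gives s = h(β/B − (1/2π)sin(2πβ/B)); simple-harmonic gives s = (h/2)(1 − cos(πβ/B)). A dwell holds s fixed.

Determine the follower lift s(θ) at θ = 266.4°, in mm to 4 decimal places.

seg 1 [0°–89.6°] uniform, h=23: full span → s += 23 → s = 23.0000
seg 2 [89.6°–124.1°] dwell: s stays 23.0000
seg 3 [124.1°–256.8°] simple-harmonic, h=-10: full span → s += -10 → s = 13.0000
seg 4 [256.8°–281.6°] simple-harmonic, h=-8: θ=266.4° here. β=9.6, B=24.8. -8/2·(1 − cos(π·0.3871)) = -2.6108 → s = 10.3892

10.3892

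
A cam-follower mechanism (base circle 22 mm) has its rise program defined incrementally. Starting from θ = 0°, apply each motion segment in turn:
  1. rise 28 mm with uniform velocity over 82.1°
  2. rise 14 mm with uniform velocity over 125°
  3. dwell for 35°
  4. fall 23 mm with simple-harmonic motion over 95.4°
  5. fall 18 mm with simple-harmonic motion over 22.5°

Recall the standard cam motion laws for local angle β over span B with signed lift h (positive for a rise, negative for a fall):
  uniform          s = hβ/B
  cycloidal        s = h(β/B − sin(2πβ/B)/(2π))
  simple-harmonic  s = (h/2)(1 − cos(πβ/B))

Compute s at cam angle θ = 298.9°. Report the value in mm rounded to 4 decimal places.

seg 1 [0°–82.1°] uniform, h=28: full span → s += 28 → s = 28.0000
seg 2 [82.1°–207.1°] uniform, h=14: full span → s += 14 → s = 42.0000
seg 3 [207.1°–242.1°] dwell: s stays 42.0000
seg 4 [242.1°–337.5°] simple-harmonic, h=-23: θ=298.9° here. β=56.8, B=95.4. -23/2·(1 − cos(π·0.5954)) = -14.8949 → s = 27.1051

27.1051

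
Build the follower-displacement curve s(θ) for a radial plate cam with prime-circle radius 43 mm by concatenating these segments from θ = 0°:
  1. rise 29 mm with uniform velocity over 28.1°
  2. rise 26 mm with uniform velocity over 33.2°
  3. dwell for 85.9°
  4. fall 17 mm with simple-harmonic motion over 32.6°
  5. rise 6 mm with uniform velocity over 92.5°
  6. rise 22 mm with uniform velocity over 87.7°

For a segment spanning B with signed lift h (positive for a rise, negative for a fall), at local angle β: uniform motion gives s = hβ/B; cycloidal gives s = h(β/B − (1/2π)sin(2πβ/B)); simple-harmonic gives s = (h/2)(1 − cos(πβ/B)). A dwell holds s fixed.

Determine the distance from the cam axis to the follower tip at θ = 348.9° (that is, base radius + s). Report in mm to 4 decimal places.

seg 1 [0°–28.1°] uniform, h=29: full span → s += 29 → s = 29.0000
seg 2 [28.1°–61.3°] uniform, h=26: full span → s += 26 → s = 55.0000
seg 3 [61.3°–147.2°] dwell: s stays 55.0000
seg 4 [147.2°–179.8°] simple-harmonic, h=-17: full span → s += -17 → s = 38.0000
seg 5 [179.8°–272.3°] uniform, h=6: full span → s += 6 → s = 44.0000
seg 6 [272.3°–360°] uniform, h=22: θ=348.9° here. β=76.6, B=87.7. 22·76.6/87.7 = 19.2155 → s = 63.2155
radial distance = base radius + s = 43 + 63.2155 = 106.2155

106.2155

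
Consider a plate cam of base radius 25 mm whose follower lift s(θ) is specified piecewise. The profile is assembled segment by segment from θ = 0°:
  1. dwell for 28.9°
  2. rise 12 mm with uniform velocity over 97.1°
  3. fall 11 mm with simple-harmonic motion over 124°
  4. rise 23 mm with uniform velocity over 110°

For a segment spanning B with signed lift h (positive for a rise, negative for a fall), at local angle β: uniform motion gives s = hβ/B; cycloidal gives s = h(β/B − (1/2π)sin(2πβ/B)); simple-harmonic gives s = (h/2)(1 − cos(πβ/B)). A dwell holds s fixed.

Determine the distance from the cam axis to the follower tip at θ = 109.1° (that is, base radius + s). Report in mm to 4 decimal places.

seg 1 [0°–28.9°] dwell: s stays 0.0000
seg 2 [28.9°–126°] uniform, h=12: θ=109.1° here. β=80.2, B=97.1. 12·80.2/97.1 = 9.9114 → s = 9.9114
radial distance = base radius + s = 25 + 9.9114 = 34.9114

34.9114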